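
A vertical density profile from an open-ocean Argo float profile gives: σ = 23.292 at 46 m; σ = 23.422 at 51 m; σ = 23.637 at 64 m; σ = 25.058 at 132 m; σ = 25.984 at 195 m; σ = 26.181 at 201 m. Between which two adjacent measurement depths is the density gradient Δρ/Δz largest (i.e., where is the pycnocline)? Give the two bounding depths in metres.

Compute the density gradient over each adjacent pair:
  46–51 m: Δρ/Δz = 0.130/5 = 0.026 kg m⁻⁴
  51–64 m: Δρ/Δz = 0.215/13 = 0.017 kg m⁻⁴
  64–132 m: Δρ/Δz = 1.421/68 = 0.021 kg m⁻⁴
  132–195 m: Δρ/Δz = 0.926/63 = 0.015 kg m⁻⁴
  195–201 m: Δρ/Δz = 0.197/6 = 0.033 kg m⁻⁴
The largest gradient is in the 195–201 m interval — the pycnocline.

195–201 m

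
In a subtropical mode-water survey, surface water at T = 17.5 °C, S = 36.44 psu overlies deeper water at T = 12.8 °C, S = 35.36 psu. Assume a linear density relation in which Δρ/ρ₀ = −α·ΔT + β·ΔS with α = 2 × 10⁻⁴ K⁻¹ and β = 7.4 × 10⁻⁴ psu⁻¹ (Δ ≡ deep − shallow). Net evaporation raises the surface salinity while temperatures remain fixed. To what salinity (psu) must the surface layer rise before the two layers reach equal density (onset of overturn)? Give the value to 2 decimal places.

Neutral buoyancy requires −α(T_deep − T_surf) + β(S_deep − S_surf′) = 0.
S_surf′ = S_deep − (α/β)·ΔT = 35.36 − (2 × 10⁻⁴/7.4 × 10⁻⁴)·(-4.7) = 36.6303 psu.
Increase required: 36.6303 − 36.44 = 0.1903 psu.

36.63 psu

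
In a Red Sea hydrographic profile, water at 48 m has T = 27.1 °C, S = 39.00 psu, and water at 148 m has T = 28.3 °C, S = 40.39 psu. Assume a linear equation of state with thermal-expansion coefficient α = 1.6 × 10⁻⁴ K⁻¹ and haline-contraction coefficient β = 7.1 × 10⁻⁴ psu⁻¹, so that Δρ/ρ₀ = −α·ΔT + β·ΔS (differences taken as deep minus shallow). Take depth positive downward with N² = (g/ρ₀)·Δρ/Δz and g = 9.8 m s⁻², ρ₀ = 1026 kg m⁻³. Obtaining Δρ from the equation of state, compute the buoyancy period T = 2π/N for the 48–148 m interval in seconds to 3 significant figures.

712 s

ΔT = +1.2 K, ΔS = +1.39 psu (deep − shallow).
Δρ/ρ₀ = −αΔT + βΔS = -1.92 × 10⁻⁴ + 9.869 × 10⁻⁴ = 7.949 × 10⁻⁴, so Δρ ≈ 0.8156 kg m⁻³.
N² = (g/ρ₀)·Δρ/Δz = g·(Δρ/ρ₀)/Δz = 9.8 × 7.949 × 10⁻⁴ / 100 = 7.7900 × 10⁻⁵ s⁻².
N = √(7.7900 × 10⁻⁵) = 8.8261 × 10⁻³ rad s⁻¹ → T = 2π/N = 711.89 s ≈ 712 s.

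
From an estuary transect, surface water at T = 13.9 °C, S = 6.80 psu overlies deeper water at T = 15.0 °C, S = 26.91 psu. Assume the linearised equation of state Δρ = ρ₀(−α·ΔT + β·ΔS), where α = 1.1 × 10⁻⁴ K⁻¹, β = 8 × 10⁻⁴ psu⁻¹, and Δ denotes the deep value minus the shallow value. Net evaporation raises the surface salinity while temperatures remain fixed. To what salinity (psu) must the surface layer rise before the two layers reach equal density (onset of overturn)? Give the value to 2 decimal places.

26.76 psu

Neutral buoyancy requires −α(T_deep − T_surf) + β(S_deep − S_surf′) = 0.
S_surf′ = S_deep − (α/β)·ΔT = 26.91 − (1.1 × 10⁻⁴/8 × 10⁻⁴)·(+1.1) = 26.7587 psu.
Increase required: 26.7587 − 6.80 = 19.9587 psu.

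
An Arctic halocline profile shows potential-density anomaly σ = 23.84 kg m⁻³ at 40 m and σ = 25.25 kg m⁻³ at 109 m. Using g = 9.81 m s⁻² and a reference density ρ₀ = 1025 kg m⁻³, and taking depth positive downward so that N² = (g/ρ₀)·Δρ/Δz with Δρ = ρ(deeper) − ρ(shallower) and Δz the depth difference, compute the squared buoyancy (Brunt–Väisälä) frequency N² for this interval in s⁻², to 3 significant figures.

1.96 × 10⁻⁴ s⁻²

Δρ = 1025.25 − 1023.84 = 1.41 kg m⁻³ over Δz = 109 − 40 = 69 m.
N² = (9.81/1025) × (1.41/69) = 1.9558 × 10⁻⁴ s⁻² ≈ 1.96 × 10⁻⁴ s⁻².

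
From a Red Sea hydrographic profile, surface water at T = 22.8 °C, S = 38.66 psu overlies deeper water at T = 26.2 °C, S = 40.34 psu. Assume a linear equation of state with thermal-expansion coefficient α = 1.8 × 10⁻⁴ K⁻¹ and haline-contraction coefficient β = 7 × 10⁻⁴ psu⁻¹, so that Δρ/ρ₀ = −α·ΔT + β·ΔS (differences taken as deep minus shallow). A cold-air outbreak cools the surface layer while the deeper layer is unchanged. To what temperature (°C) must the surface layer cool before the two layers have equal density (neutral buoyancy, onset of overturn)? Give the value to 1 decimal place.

19.7 °C

Neutral buoyancy requires Δρ = 0, i.e. −α(T_deep − T_surf′) + β(S_deep − S_surf) = 0.
T_surf′ = T_deep − (β/α)·ΔS = 26.2 − (7 × 10⁻⁴/1.8 × 10⁻⁴)·(+1.68) = 19.667 °C.
Cooling required: 22.8 − (19.667) = 3.133 °C.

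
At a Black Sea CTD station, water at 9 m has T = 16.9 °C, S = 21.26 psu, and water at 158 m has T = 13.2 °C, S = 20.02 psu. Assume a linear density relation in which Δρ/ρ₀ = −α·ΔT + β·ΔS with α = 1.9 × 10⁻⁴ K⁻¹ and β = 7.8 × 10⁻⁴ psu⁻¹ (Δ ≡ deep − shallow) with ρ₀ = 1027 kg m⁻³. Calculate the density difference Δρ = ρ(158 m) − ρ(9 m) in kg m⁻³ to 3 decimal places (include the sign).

-0.271 kg m⁻³

ΔT = -3.7 K, ΔS = -1.24 psu (deep − shallow).
Δρ/ρ₀ = −(1.9 × 10⁻⁴)(-3.7) + (7.8 × 10⁻⁴)(-1.24) = -2.642 × 10⁻⁴.
Δρ = 1027 × (-2.642 × 10⁻⁴) = -0.271 kg m⁻³.
Negative Δρ: lighter below, statically unstable.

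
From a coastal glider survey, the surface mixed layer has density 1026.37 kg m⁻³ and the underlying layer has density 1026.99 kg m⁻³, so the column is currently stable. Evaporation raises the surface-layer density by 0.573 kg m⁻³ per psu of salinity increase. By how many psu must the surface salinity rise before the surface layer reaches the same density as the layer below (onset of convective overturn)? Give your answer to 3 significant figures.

1.08 psu

Density deficit of the surface layer: 1026.99 − 1026.37 = 0.62 kg m⁻³.
Required change = 0.62 / 0.573 = 1.08 psu.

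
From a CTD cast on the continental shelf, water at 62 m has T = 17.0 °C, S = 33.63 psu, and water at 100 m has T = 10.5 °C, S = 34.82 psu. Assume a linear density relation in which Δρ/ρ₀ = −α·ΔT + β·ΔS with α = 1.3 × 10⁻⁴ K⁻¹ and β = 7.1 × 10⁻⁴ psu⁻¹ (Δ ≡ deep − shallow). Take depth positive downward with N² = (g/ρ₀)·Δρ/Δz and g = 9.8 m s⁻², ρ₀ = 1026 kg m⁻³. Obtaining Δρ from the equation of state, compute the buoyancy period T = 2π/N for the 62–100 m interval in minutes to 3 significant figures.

ΔT = -6.5 K, ΔS = +1.19 psu (deep − shallow).
Δρ/ρ₀ = −αΔT + βΔS = 8.45 × 10⁻⁴ + 8.449 × 10⁻⁴ = 1.6899 × 10⁻³, so Δρ ≈ 1.734 kg m⁻³.
N² = (g/ρ₀)·Δρ/Δz = g·(Δρ/ρ₀)/Δz = 9.8 × 1.6899 × 10⁻³ / 38 = 4.3582 × 10⁻⁴ s⁻².
N = √(4.3582 × 10⁻⁴) = 0.020876 rad s⁻¹ → T = 2π/N = 300.98 s = 5.0163 min ≈ 5.02 min.

5.02 min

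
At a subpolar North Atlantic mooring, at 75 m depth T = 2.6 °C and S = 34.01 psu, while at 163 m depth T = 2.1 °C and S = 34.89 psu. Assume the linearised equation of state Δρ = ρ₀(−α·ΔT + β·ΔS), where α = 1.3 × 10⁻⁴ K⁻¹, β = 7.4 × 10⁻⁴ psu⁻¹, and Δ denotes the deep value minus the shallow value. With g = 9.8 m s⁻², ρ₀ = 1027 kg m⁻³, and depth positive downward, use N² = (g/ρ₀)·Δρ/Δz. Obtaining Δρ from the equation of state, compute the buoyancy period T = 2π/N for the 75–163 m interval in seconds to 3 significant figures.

ΔT = -0.5 K, ΔS = +0.88 psu (deep − shallow).
Δρ/ρ₀ = −αΔT + βΔS = 6.50 × 10⁻⁵ + 6.512 × 10⁻⁴ = 7.162 × 10⁻⁴, so Δρ ≈ 0.7355 kg m⁻³.
N² = (g/ρ₀)·Δρ/Δz = g·(Δρ/ρ₀)/Δz = 9.8 × 7.162 × 10⁻⁴ / 88 = 7.9759 × 10⁻⁵ s⁻².
N = √(7.9759 × 10⁻⁵) = 8.9308 × 10⁻³ rad s⁻¹ → T = 2π/N = 703.54 s ≈ 704 s.

704 s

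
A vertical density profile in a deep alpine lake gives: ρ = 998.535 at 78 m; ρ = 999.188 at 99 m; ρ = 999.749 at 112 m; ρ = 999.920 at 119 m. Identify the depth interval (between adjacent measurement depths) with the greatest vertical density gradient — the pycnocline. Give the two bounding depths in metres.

Compute the density gradient over each adjacent pair:
  78–99 m: Δρ/Δz = 0.653/21 = 0.031 kg m⁻⁴
  99–112 m: Δρ/Δz = 0.561/13 = 0.043 kg m⁻⁴
  112–119 m: Δρ/Δz = 0.171/7 = 0.024 kg m⁻⁴
The largest gradient is in the 99–112 m interval — the pycnocline.

99–112 m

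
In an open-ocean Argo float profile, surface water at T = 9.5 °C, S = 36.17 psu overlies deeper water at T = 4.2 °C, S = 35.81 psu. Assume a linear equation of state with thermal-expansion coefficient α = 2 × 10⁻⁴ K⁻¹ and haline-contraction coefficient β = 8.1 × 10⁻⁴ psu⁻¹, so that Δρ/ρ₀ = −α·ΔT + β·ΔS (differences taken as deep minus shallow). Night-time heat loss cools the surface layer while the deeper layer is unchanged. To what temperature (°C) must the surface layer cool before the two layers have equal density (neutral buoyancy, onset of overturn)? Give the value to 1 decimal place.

Neutral buoyancy requires Δρ = 0, i.e. −α(T_deep − T_surf′) + β(S_deep − S_surf) = 0.
T_surf′ = T_deep − (β/α)·ΔS = 4.2 − (8.1 × 10⁻⁴/2 × 10⁻⁴)·(-0.36) = 5.658 °C.
Cooling required: 9.5 − (5.658) = 3.842 °C.

5.7 °C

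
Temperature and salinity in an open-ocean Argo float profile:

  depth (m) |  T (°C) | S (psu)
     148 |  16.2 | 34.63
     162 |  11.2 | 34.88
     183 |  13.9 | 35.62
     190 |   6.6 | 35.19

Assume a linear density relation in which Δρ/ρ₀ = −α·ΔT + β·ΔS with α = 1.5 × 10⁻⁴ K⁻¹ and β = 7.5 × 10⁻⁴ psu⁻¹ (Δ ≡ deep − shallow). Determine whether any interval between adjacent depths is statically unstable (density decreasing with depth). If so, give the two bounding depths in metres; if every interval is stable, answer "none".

Evaluate Δρ/ρ₀ = −αΔT + βΔS across each adjacent pair:
  148–162 m: −αΔT+βΔS = −(1.5 × 10⁻⁴)(-5.0)+(7.5 × 10⁻⁴)(+0.25) = 9.4 × 10⁻⁴ → stable
  162–183 m: −αΔT+βΔS = −(1.5 × 10⁻⁴)(+2.7)+(7.5 × 10⁻⁴)(+0.74) = 1.5 × 10⁻⁴ → stable
  183–190 m: −αΔT+βΔS = −(1.5 × 10⁻⁴)(-7.3)+(7.5 × 10⁻⁴)(-0.43) = 7.7 × 10⁻⁴ → stable
Every interval has Δρ > 0: the column is stably stratified throughout.

none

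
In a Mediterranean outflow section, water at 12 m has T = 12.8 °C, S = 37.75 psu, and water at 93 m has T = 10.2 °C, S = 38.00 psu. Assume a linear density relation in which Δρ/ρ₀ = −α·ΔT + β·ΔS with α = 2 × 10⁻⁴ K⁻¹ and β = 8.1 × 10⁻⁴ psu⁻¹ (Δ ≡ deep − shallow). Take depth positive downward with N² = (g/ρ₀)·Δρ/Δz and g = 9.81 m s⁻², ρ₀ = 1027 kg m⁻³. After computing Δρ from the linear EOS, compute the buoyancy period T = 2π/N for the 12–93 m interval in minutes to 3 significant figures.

ΔT = -2.6 K, ΔS = +0.25 psu (deep − shallow).
Δρ/ρ₀ = −αΔT + βΔS = 5.20 × 10⁻⁴ + 2.025 × 10⁻⁴ = 7.225 × 10⁻⁴, so Δρ ≈ 0.7420 kg m⁻³.
N² = (g/ρ₀)·Δρ/Δz = g·(Δρ/ρ₀)/Δz = 9.81 × 7.225 × 10⁻⁴ / 81 = 8.7503 × 10⁻⁵ s⁻².
N = √(8.7503 × 10⁻⁵) = 9.3543 × 10⁻³ rad s⁻¹ → T = 2π/N = 671.69 s = 11.195 min ≈ 11.2 min.

11.2 min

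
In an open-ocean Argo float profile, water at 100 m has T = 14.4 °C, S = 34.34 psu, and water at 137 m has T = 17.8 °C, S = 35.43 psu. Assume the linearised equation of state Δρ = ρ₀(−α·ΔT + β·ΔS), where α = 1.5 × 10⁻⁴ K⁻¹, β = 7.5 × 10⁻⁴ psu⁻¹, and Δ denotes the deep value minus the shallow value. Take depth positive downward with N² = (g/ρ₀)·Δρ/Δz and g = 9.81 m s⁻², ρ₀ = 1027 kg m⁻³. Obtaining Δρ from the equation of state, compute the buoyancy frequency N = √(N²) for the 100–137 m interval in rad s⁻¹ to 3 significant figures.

9.03 × 10⁻³ rad s⁻¹

ΔT = +3.4 K, ΔS = +1.09 psu (deep − shallow).
Δρ/ρ₀ = −αΔT + βΔS = -5.10 × 10⁻⁴ + 8.175 × 10⁻⁴ = 3.075 × 10⁻⁴, so Δρ ≈ 0.3158 kg m⁻³.
N² = (g/ρ₀)·Δρ/Δz = g·(Δρ/ρ₀)/Δz = 9.81 × 3.075 × 10⁻⁴ / 37 = 8.1529 × 10⁻⁵ s⁻².
N = √(8.1529 × 10⁻⁵) = 9.0293 × 10⁻³ rad s⁻¹ ≈ 9.03 × 10⁻³ rad s⁻¹.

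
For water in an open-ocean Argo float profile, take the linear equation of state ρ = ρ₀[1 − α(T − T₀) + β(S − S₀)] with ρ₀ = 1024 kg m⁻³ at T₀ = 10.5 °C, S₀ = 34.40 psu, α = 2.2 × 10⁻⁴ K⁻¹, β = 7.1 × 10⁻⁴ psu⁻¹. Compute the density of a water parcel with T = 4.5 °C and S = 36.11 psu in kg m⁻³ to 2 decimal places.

1026.59 kg m⁻³

T − T₀ = -6.0 K, S − S₀ = +1.71 psu.
Bracket = 1 − α·(-6.0) + β·(+1.71) = 1 + (2.5341 × 10⁻³) = 1.0025341.
ρ = 1024 × 1.0025341 = 1026.59 kg m⁻³.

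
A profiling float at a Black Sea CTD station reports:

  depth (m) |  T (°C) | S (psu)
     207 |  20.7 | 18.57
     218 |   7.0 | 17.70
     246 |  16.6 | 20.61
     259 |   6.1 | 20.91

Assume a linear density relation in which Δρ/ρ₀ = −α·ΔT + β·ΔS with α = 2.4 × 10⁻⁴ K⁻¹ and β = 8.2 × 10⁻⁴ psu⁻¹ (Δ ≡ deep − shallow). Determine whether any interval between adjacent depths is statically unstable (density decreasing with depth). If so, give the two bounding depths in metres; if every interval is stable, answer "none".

none

Evaluate Δρ/ρ₀ = −αΔT + βΔS across each adjacent pair:
  207–218 m: −αΔT+βΔS = −(2.4 × 10⁻⁴)(-13.7)+(8.2 × 10⁻⁴)(-0.87) = 2.6 × 10⁻³ → stable
  218–246 m: −αΔT+βΔS = −(2.4 × 10⁻⁴)(+9.6)+(8.2 × 10⁻⁴)(+2.91) = 8.2 × 10⁻⁵ → stable
  246–259 m: −αΔT+βΔS = −(2.4 × 10⁻⁴)(-10.5)+(8.2 × 10⁻⁴)(+0.30) = 2.8 × 10⁻³ → stable
Every interval has Δρ > 0: the column is stably stratified throughout.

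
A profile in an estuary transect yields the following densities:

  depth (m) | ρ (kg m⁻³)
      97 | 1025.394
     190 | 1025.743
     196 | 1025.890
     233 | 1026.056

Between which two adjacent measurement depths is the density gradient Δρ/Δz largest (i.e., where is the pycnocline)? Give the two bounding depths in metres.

190–196 m

Compute the density gradient over each adjacent pair:
  97–190 m: Δρ/Δz = 0.349/93 = 3.8 × 10⁻³ kg m⁻⁴
  190–196 m: Δρ/Δz = 0.147/6 = 0.024 kg m⁻⁴
  196–233 m: Δρ/Δz = 0.166/37 = 4.5 × 10⁻³ kg m⁻⁴
The largest gradient is in the 190–196 m interval — the pycnocline.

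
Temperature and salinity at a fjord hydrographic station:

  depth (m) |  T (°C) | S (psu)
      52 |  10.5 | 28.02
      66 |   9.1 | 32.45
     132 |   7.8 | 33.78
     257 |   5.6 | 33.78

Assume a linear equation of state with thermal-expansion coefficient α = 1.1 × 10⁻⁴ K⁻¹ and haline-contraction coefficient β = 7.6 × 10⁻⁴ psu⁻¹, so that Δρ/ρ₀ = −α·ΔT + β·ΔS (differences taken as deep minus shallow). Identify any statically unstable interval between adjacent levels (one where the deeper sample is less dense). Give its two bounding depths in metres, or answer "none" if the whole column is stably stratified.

none

Evaluate Δρ/ρ₀ = −αΔT + βΔS across each adjacent pair:
  52–66 m: −αΔT+βΔS = −(1.1 × 10⁻⁴)(-1.4)+(7.6 × 10⁻⁴)(+4.43) = 3.5 × 10⁻³ → stable
  66–132 m: −αΔT+βΔS = −(1.1 × 10⁻⁴)(-1.3)+(7.6 × 10⁻⁴)(+1.33) = 1.2 × 10⁻³ → stable
  132–257 m: −αΔT+βΔS = −(1.1 × 10⁻⁴)(-2.2)+(7.6 × 10⁻⁴)(+0.00) = 2.4 × 10⁻⁴ → stable
Every interval has Δρ > 0: the column is stably stratified throughout.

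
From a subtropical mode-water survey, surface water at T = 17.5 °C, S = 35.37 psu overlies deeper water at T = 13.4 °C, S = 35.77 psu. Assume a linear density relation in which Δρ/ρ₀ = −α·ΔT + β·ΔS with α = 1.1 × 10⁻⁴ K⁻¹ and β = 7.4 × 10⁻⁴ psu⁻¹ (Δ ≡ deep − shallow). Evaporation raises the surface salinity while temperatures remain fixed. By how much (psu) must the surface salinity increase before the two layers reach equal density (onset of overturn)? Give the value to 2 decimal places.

Neutral buoyancy requires −α(T_deep − T_surf) + β(S_deep − S_surf′) = 0.
S_surf′ = S_deep − (α/β)·ΔT = 35.77 − (1.1 × 10⁻⁴/7.4 × 10⁻⁴)·(-4.1) = 36.3795 psu.
Increase required: 36.3795 − 35.37 = 1.0095 psu.

1.01 psu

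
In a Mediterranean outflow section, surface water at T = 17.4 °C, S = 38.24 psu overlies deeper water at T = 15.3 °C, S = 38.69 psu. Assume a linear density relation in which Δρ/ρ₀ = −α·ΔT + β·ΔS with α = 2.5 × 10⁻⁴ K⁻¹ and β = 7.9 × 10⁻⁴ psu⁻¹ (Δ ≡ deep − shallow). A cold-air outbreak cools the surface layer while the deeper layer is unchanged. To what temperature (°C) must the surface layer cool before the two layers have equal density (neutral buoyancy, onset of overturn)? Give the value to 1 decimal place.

Neutral buoyancy requires Δρ = 0, i.e. −α(T_deep − T_surf′) + β(S_deep − S_surf) = 0.
T_surf′ = T_deep − (β/α)·ΔS = 15.3 − (7.9 × 10⁻⁴/2.5 × 10⁻⁴)·(+0.45) = 13.878 °C.
Cooling required: 17.4 − (13.878) = 3.522 °C.

13.9 °C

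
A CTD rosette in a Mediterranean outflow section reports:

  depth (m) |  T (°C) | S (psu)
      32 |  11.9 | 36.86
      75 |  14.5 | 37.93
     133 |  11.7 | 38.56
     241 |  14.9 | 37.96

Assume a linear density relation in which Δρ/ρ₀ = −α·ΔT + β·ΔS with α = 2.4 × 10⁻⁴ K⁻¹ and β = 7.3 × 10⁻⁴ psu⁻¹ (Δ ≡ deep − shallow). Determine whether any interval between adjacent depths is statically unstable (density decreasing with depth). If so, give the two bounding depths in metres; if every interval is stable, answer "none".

133–241 m

Evaluate Δρ/ρ₀ = −αΔT + βΔS across each adjacent pair:
  32–75 m: −αΔT+βΔS = −(2.4 × 10⁻⁴)(+2.6)+(7.3 × 10⁻⁴)(+1.07) = 1.6 × 10⁻⁴ → stable
  75–133 m: −αΔT+βΔS = −(2.4 × 10⁻⁴)(-2.8)+(7.3 × 10⁻⁴)(+0.63) = 1.1 × 10⁻³ → stable
  133–241 m: −αΔT+βΔS = −(2.4 × 10⁻⁴)(+3.2)+(7.3 × 10⁻⁴)(-0.60) = -1.2 × 10⁻³ → UNSTABLE
The 133–241 m interval has Δρ < 0: lighter water underlies denser water.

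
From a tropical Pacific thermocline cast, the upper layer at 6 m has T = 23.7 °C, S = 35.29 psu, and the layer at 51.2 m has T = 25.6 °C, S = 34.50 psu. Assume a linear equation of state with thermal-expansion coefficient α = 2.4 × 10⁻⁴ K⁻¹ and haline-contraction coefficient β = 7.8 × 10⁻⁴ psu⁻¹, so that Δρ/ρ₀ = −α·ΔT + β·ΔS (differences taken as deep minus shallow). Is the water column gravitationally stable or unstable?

ΔT = 25.6 − 23.7 = +1.9 K and ΔS = 34.50 − 35.29 = -0.79 psu (deep − shallow).
−αΔT = -4.56 × 10⁻⁴; βΔS = -6.162 × 10⁻⁴; sum Δρ/ρ₀ = -1.0722 × 10⁻³.
Δρ/ρ₀ < 0, so Δρ < 0: deeper water is lighter → statically unstable; the column would overturn.

unstable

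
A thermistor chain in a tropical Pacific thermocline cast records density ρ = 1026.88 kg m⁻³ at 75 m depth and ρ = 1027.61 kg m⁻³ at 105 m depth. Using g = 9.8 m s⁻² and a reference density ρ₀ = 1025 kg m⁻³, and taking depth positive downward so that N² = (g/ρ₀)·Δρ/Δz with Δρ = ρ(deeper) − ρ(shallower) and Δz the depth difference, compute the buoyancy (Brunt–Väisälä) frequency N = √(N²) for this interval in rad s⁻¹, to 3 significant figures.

0.0153 rad s⁻¹

Δρ = 1027.61 − 1026.88 = 0.73 kg m⁻³ over Δz = 105 − 75 = 30 m.
N² = (9.8/1025) × (0.73/30) = 2.3265 × 10⁻⁴ s⁻².
N = √(2.3265 × 10⁻⁴) = 0.015253 rad s⁻¹ ≈ 0.0153 rad s⁻¹.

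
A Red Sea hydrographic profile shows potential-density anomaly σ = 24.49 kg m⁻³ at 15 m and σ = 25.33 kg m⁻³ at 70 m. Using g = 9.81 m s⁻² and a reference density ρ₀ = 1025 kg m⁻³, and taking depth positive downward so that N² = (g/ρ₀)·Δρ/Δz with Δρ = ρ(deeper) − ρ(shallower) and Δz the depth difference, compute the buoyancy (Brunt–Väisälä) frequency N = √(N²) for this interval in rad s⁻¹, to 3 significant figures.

0.0121 rad s⁻¹

Δρ = 1025.33 − 1024.49 = 0.84 kg m⁻³ over Δz = 70 − 15 = 55 m.
N² = (9.81/1025) × (0.84/55) = 1.4617 × 10⁻⁴ s⁻².
N = √(1.4617 × 10⁻⁴) = 0.012090 rad s⁻¹ ≈ 0.0121 rad s⁻¹.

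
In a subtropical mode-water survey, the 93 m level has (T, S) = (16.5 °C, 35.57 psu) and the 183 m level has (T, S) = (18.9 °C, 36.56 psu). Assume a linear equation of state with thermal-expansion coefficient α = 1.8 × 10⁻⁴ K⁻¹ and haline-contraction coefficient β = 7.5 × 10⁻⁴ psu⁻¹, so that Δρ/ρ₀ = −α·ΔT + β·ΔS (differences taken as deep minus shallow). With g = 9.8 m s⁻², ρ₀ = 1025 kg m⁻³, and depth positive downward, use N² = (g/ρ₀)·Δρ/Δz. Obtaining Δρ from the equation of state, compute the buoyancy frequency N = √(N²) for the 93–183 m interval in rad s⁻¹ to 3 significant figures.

ΔT = +2.4 K, ΔS = +0.99 psu (deep − shallow).
Δρ/ρ₀ = −αΔT + βΔS = -4.32 × 10⁻⁴ + 7.425 × 10⁻⁴ = 3.105 × 10⁻⁴, so Δρ ≈ 0.3183 kg m⁻³.
N² = (g/ρ₀)·Δρ/Δz = g·(Δρ/ρ₀)/Δz = 9.8 × 3.105 × 10⁻⁴ / 90 = 3.3810 × 10⁻⁵ s⁻².
N = √(3.3810 × 10⁻⁵) = 5.8146 × 10⁻³ rad s⁻¹ ≈ 5.81 × 10⁻³ rad s⁻¹.

5.81 × 10⁻³ rad s⁻¹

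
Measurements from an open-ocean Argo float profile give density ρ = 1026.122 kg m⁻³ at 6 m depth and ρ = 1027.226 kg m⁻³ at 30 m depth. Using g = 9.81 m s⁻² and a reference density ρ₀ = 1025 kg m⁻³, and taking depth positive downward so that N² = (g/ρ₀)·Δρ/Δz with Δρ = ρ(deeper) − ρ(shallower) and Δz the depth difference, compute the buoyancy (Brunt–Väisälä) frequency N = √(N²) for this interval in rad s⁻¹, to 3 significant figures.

0.0210 rad s⁻¹

Δρ = 1027.226 − 1026.122 = 1.104 kg m⁻³ over Δz = 30 − 6 = 24 m.
N² = (9.81/1025) × (1.104/24) = 4.4025 × 10⁻⁴ s⁻².
N = √(4.4025 × 10⁻⁴) = 0.020982 rad s⁻¹ ≈ 0.0210 rad s⁻¹.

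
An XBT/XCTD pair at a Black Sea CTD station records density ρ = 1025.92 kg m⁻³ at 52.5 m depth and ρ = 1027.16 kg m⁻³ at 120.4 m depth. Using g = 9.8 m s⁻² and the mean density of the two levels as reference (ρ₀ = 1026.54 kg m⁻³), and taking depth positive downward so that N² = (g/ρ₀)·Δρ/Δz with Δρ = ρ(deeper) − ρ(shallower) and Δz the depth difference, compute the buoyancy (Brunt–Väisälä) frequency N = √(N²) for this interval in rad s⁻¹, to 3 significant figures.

Δρ = 1027.16 − 1025.92 = 1.24 kg m⁻³ over Δz = 120.4 − 52.5 = 67.9 m.
N² = (9.8/1026.54) × (1.24/67.9) = 1.7434 × 10⁻⁴ s⁻².
N = √(1.7434 × 10⁻⁴) = 0.013204 rad s⁻¹ ≈ 0.0132 rad s⁻¹.

0.0132 rad s⁻¹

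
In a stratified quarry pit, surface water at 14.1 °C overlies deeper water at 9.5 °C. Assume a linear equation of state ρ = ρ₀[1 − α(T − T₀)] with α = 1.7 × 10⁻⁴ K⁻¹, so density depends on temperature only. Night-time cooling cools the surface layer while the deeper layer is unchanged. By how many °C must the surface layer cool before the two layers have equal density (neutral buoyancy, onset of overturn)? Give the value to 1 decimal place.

With temperature the only control, equal density requires T_surf′ = T_deep.
T_surf′ = 9.5 °C.
Cooling required: 14.1 − 9.5 = 4.6 °C.

4.6 °C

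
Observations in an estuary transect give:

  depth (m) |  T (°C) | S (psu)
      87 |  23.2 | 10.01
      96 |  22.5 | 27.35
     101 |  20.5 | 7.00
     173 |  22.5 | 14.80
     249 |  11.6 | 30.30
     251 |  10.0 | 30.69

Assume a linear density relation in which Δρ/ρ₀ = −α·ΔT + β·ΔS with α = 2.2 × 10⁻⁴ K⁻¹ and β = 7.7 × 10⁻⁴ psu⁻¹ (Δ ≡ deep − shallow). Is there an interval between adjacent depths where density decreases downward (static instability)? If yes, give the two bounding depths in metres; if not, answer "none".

96–101 m

Evaluate Δρ/ρ₀ = −αΔT + βΔS across each adjacent pair:
  87–96 m: −αΔT+βΔS = −(2.2 × 10⁻⁴)(-0.7)+(7.7 × 10⁻⁴)(+17.34) = 0.014 → stable
  96–101 m: −αΔT+βΔS = −(2.2 × 10⁻⁴)(-2.0)+(7.7 × 10⁻⁴)(-20.35) = -0.015 → UNSTABLE
  101–173 m: −αΔT+βΔS = −(2.2 × 10⁻⁴)(+2.0)+(7.7 × 10⁻⁴)(+7.80) = 5.6 × 10⁻³ → stable
  173–249 m: −αΔT+βΔS = −(2.2 × 10⁻⁴)(-10.9)+(7.7 × 10⁻⁴)(+15.50) = 0.014 → stable
  249–251 m: −αΔT+βΔS = −(2.2 × 10⁻⁴)(-1.6)+(7.7 × 10⁻⁴)(+0.39) = 6.5 × 10⁻⁴ → stable
The 96–101 m interval has Δρ < 0: lighter water underlies denser water.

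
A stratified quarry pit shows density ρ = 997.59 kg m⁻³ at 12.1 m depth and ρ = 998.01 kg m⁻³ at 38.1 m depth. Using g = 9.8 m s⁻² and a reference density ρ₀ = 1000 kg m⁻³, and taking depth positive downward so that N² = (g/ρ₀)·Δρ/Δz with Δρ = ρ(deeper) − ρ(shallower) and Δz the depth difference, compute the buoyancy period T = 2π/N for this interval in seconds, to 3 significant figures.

499 s

Δρ = 998.01 − 997.59 = 0.42 kg m⁻³ over Δz = 38.1 − 12.1 = 26 m.
N² = (9.8/1000) × (0.42/26) = 1.5831 × 10⁻⁴ s⁻².
N = √(1.5831 × 10⁻⁴) = 0.012582 rad s⁻¹, so T = 2π/N = 499.38 s ≈ 499 s.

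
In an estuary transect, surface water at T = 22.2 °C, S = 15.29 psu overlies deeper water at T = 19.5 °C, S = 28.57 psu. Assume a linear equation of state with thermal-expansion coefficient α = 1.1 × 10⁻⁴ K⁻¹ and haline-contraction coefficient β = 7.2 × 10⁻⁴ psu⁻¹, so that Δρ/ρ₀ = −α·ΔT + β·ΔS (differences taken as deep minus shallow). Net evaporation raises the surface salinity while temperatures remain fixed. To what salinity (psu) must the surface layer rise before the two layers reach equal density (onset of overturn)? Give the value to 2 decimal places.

Neutral buoyancy requires −α(T_deep − T_surf) + β(S_deep − S_surf′) = 0.
S_surf′ = S_deep − (α/β)·ΔT = 28.57 − (1.1 × 10⁻⁴/7.2 × 10⁻⁴)·(-2.7) = 28.9825 psu.
Increase required: 28.9825 − 15.29 = 13.6925 psu.

28.98 psu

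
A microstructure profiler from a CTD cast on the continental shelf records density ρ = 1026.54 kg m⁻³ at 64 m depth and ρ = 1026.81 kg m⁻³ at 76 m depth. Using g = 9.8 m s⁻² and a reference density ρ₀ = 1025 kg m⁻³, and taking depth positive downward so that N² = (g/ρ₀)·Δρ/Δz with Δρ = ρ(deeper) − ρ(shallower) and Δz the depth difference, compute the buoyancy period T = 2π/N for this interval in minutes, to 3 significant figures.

Δρ = 1026.81 − 1026.54 = 0.27 kg m⁻³ over Δz = 76 − 64 = 12 m.
N² = (9.8/1025) × (0.27/12) = 2.1512 × 10⁻⁴ s⁻².
N = √(2.1512 × 10⁻⁴) = 0.014667 rad s⁻¹, so T = 2π/N = 428.39 s = 7.1398 min ≈ 7.14 min.
A positive N² confirms static stability across the interval.

7.14 min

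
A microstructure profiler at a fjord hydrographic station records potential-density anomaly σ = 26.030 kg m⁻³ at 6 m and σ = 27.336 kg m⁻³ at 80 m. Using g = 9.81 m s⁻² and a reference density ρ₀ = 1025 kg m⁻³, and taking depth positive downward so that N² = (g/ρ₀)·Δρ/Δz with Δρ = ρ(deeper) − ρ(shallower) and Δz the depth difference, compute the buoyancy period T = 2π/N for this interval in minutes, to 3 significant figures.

8.06 min

Δρ = 1027.336 − 1026.030 = 1.306 kg m⁻³ over Δz = 80 − 6 = 74 m.
N² = (9.81/1025) × (1.306/74) = 1.6891 × 10⁻⁴ s⁻².
N = √(1.6891 × 10⁻⁴) = 0.012997 rad s⁻¹, so T = 2π/N = 483.43 s = 8.0572 min ≈ 8.06 min.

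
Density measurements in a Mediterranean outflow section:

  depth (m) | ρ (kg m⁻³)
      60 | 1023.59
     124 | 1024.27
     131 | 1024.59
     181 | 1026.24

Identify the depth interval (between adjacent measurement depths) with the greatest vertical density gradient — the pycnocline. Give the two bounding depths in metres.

Compute the density gradient over each adjacent pair:
  60–124 m: Δρ/Δz = 0.68/64 = 0.011 kg m⁻⁴
  124–131 m: Δρ/Δz = 0.32/7 = 0.046 kg m⁻⁴
  131–181 m: Δρ/Δz = 1.65/50 = 0.033 kg m⁻⁴
The largest gradient is in the 124–131 m interval — the pycnocline.

124–131 m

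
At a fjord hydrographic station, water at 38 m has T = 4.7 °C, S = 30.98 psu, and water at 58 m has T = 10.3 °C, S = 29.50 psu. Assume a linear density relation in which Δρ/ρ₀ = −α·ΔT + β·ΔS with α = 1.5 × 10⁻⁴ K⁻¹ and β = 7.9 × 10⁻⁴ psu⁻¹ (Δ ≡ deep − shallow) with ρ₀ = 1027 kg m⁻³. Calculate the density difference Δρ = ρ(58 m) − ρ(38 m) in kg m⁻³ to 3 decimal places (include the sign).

-2.063 kg m⁻³

ΔT = +5.6 K, ΔS = -1.48 psu (deep − shallow).
Δρ/ρ₀ = −(1.5 × 10⁻⁴)(+5.6) + (7.9 × 10⁻⁴)(-1.48) = -2.0092 × 10⁻³.
Δρ = 1027 × (-2.0092 × 10⁻³) = -2.063 kg m⁻³.
Negative Δρ: lighter below, statically unstable.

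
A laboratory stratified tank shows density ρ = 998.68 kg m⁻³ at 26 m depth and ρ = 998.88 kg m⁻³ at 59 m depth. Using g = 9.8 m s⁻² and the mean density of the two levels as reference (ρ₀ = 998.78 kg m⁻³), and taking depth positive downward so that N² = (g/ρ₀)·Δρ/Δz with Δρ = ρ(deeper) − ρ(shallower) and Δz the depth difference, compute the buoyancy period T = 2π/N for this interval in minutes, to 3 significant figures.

13.6 min

Δρ = 998.88 − 998.68 = 0.20 kg m⁻³ over Δz = 59 − 26 = 33 m.
N² = (9.8/998.78) × (0.20/33) = 5.9466 × 10⁻⁵ s⁻².
N = √(5.9466 × 10⁻⁵) = 7.7114 × 10⁻³ rad s⁻¹, so T = 2π/N = 814.79 s = 13.580 min ≈ 13.6 min.
A positive N² confirms static stability across the interval.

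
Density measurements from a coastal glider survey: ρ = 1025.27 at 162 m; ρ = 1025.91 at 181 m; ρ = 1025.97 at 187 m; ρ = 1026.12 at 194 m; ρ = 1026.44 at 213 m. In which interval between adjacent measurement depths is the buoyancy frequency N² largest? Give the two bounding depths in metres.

162–181 m

Compute the density gradient over each adjacent pair:
  162–181 m: Δρ/Δz = 0.64/19 = 0.034 kg m⁻⁴
  181–187 m: Δρ/Δz = 0.06/6 = 0.010 kg m⁻⁴
  187–194 m: Δρ/Δz = 0.15/7 = 0.021 kg m⁻⁴
  194–213 m: Δρ/Δz = 0.32/19 = 0.017 kg m⁻⁴
The largest gradient is in the 162–181 m interval — the pycnocline.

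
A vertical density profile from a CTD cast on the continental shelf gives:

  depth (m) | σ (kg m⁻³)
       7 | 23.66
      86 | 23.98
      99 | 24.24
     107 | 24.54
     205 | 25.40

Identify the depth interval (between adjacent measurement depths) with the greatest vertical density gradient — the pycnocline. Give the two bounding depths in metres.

99–107 m

Compute the density gradient over each adjacent pair:
  7–86 m: Δρ/Δz = 0.32/79 = 4.1 × 10⁻³ kg m⁻⁴
  86–99 m: Δρ/Δz = 0.26/13 = 0.020 kg m⁻⁴
  99–107 m: Δρ/Δz = 0.30/8 = 0.037 kg m⁻⁴
  107–205 m: Δρ/Δz = 0.86/98 = 8.8 × 10⁻³ kg m⁻⁴
The largest gradient is in the 99–107 m interval — the pycnocline.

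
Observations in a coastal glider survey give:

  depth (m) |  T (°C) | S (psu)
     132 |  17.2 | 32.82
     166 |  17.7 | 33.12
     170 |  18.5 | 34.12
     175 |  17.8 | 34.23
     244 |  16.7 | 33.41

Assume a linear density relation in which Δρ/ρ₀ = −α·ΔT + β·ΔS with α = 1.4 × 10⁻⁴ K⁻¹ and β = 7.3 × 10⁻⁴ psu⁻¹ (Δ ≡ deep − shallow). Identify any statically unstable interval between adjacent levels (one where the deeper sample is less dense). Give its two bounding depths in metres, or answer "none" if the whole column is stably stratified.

Evaluate Δρ/ρ₀ = −αΔT + βΔS across each adjacent pair:
  132–166 m: −αΔT+βΔS = −(1.4 × 10⁻⁴)(+0.5)+(7.3 × 10⁻⁴)(+0.30) = 1.5 × 10⁻⁴ → stable
  166–170 m: −αΔT+βΔS = −(1.4 × 10⁻⁴)(+0.8)+(7.3 × 10⁻⁴)(+1.00) = 6.2 × 10⁻⁴ → stable
  170–175 m: −αΔT+βΔS = −(1.4 × 10⁻⁴)(-0.7)+(7.3 × 10⁻⁴)(+0.11) = 1.8 × 10⁻⁴ → stable
  175–244 m: −αΔT+βΔS = −(1.4 × 10⁻⁴)(-1.1)+(7.3 × 10⁻⁴)(-0.82) = -4.4 × 10⁻⁴ → UNSTABLE
The 175–244 m interval has Δρ < 0: lighter water underlies denser water.

175–244 m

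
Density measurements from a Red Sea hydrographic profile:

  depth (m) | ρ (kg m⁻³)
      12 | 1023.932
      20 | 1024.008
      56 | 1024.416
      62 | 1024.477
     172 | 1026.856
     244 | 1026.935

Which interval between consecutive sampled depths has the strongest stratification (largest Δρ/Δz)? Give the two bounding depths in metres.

62–172 m

Compute the density gradient over each adjacent pair:
  12–20 m: Δρ/Δz = 0.076/8 = 9.5 × 10⁻³ kg m⁻⁴
  20–56 m: Δρ/Δz = 0.408/36 = 0.011 kg m⁻⁴
  56–62 m: Δρ/Δz = 0.061/6 = 0.010 kg m⁻⁴
  62–172 m: Δρ/Δz = 2.379/110 = 0.022 kg m⁻⁴
  172–244 m: Δρ/Δz = 0.079/72 = 1.1 × 10⁻³ kg m⁻⁴
The largest gradient is in the 62–172 m interval — the pycnocline.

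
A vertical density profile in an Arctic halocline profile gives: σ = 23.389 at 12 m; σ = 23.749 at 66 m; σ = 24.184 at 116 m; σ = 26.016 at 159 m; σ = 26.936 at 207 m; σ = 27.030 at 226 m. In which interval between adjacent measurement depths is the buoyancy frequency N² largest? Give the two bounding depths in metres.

Compute the density gradient over each adjacent pair:
  12–66 m: Δρ/Δz = 0.360/54 = 6.7 × 10⁻³ kg m⁻⁴
  66–116 m: Δρ/Δz = 0.435/50 = 8.7 × 10⁻³ kg m⁻⁴
  116–159 m: Δρ/Δz = 1.832/43 = 0.043 kg m⁻⁴
  159–207 m: Δρ/Δz = 0.920/48 = 0.019 kg m⁻⁴
  207–226 m: Δρ/Δz = 0.094/19 = 4.9 × 10⁻³ kg m⁻⁴
The largest gradient is in the 116–159 m interval — the pycnocline.

116–159 m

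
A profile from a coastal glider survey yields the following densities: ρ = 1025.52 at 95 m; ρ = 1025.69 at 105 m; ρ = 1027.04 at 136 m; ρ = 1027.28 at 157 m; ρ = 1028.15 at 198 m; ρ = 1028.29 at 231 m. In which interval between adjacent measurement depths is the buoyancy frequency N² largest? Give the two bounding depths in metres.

105–136 m

Compute the density gradient over each adjacent pair:
  95–105 m: Δρ/Δz = 0.17/10 = 0.017 kg m⁻⁴
  105–136 m: Δρ/Δz = 1.35/31 = 0.044 kg m⁻⁴
  136–157 m: Δρ/Δz = 0.24/21 = 0.011 kg m⁻⁴
  157–198 m: Δρ/Δz = 0.87/41 = 0.021 kg m⁻⁴
  198–231 m: Δρ/Δz = 0.14/33 = 4.2 × 10⁻³ kg m⁻⁴
The largest gradient is in the 105–136 m interval — the pycnocline.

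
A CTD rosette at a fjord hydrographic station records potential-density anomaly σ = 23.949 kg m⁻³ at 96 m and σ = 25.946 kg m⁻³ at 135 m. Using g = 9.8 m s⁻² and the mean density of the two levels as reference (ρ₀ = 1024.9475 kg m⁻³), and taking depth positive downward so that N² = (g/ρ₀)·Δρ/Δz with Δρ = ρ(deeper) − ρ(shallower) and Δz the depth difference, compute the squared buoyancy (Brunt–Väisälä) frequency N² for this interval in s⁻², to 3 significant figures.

4.90 × 10⁻⁴ s⁻²

Δρ = 1025.946 − 1023.949 = 1.997 kg m⁻³ over Δz = 135 − 96 = 39 m.
N² = (9.8/1024.9475) × (1.997/39) = 4.8960 × 10⁻⁴ s⁻² ≈ 4.90 × 10⁻⁴ s⁻².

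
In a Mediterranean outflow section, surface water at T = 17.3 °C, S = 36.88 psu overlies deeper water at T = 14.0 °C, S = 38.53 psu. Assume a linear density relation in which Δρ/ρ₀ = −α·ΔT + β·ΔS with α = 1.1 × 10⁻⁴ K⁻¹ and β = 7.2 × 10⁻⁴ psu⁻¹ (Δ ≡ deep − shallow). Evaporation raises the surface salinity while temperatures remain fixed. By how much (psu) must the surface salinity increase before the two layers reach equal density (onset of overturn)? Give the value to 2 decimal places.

Neutral buoyancy requires −α(T_deep − T_surf) + β(S_deep − S_surf′) = 0.
S_surf′ = S_deep − (α/β)·ΔT = 38.53 − (1.1 × 10⁻⁴/7.2 × 10⁻⁴)·(-3.3) = 39.0342 psu.
Increase required: 39.0342 − 36.88 = 2.1542 psu.

2.15 psu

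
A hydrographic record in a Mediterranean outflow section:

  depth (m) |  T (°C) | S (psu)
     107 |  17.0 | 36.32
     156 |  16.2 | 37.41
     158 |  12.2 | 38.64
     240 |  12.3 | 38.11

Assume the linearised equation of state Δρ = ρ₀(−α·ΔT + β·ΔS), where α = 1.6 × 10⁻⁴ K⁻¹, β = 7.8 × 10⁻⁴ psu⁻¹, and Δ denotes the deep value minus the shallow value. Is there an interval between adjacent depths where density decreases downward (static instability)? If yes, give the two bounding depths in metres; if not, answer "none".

158–240 m

Evaluate Δρ/ρ₀ = −αΔT + βΔS across each adjacent pair:
  107–156 m: −αΔT+βΔS = −(1.6 × 10⁻⁴)(-0.8)+(7.8 × 10⁻⁴)(+1.09) = 9.8 × 10⁻⁴ → stable
  156–158 m: −αΔT+βΔS = −(1.6 × 10⁻⁴)(-4.0)+(7.8 × 10⁻⁴)(+1.23) = 1.6 × 10⁻³ → stable
  158–240 m: −αΔT+βΔS = −(1.6 × 10⁻⁴)(+0.1)+(7.8 × 10⁻⁴)(-0.53) = -4.3 × 10⁻⁴ → UNSTABLE
The 158–240 m interval has Δρ < 0: lighter water underlies denser water.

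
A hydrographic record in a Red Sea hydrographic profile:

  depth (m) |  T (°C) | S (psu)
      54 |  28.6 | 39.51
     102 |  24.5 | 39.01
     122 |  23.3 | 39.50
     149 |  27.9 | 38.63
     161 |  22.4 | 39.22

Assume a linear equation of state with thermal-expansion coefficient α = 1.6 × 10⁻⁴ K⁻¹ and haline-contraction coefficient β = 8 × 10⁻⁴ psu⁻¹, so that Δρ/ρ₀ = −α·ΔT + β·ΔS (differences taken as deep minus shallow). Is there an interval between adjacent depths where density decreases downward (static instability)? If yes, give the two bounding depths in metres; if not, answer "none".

Evaluate Δρ/ρ₀ = −αΔT + βΔS across each adjacent pair:
  54–102 m: −αΔT+βΔS = −(1.6 × 10⁻⁴)(-4.1)+(8 × 10⁻⁴)(-0.50) = 2.6 × 10⁻⁴ → stable
  102–122 m: −αΔT+βΔS = −(1.6 × 10⁻⁴)(-1.2)+(8 × 10⁻⁴)(+0.49) = 5.8 × 10⁻⁴ → stable
  122–149 m: −αΔT+βΔS = −(1.6 × 10⁻⁴)(+4.6)+(8 × 10⁻⁴)(-0.87) = -1.4 × 10⁻³ → UNSTABLE
  149–161 m: −αΔT+βΔS = −(1.6 × 10⁻⁴)(-5.5)+(8 × 10⁻⁴)(+0.59) = 1.4 × 10⁻³ → stable
The 122–149 m interval has Δρ < 0: lighter water underlies denser water.

122–149 m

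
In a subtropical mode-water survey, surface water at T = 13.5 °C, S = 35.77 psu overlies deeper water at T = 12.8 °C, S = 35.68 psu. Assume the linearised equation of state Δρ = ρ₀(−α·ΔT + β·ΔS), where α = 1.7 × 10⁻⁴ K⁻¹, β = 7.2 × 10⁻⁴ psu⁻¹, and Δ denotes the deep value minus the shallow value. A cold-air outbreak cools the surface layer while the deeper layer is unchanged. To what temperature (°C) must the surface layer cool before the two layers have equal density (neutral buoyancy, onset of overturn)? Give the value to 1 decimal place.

13.2 °C

Neutral buoyancy requires Δρ = 0, i.e. −α(T_deep − T_surf′) + β(S_deep − S_surf) = 0.
T_surf′ = T_deep − (β/α)·ΔS = 12.8 − (7.2 × 10⁻⁴/1.7 × 10⁻⁴)·(-0.09) = 13.181 °C.
Cooling required: 13.5 − (13.181) = 0.319 °C.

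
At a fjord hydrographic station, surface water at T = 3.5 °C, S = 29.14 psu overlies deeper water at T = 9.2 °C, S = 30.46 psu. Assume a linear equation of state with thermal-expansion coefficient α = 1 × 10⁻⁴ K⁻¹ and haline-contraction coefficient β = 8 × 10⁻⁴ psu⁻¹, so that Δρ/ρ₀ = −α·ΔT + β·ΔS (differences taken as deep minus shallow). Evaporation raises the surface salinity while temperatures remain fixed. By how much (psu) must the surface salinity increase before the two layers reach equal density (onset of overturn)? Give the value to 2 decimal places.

0.61 psu

Neutral buoyancy requires −α(T_deep − T_surf) + β(S_deep − S_surf′) = 0.
S_surf′ = S_deep − (α/β)·ΔT = 30.46 − (1 × 10⁻⁴/8 × 10⁻⁴)·(+5.7) = 29.7475 psu.
Increase required: 29.7475 − 29.14 = 0.6075 psu.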